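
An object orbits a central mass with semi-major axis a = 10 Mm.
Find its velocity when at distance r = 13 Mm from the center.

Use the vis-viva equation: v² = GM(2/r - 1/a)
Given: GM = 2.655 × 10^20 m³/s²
a = 10 Mm = 1 × 10^7 m
r = 13 Mm = 1.3 × 10^7 m
GM = 2.655 × 10^20 m³/s²
2/r − 1/a = 1.53846 × 10^-7 − 1 × 10^-7 = 5.38462 × 10^-8 m⁻¹
v² = GM (2/r − 1/a) = 1.42962 × 10^13 m²/s²
v = 3.78103 × 10^6 m/s ≈ 3781 km/s

Final answer: 3781 km/s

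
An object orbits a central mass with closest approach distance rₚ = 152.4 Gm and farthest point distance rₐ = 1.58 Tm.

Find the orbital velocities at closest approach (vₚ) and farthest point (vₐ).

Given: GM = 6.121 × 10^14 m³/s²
rₚ = 152.4 Gm = 1.524 × 10^11 m
rₐ = 1.58 Tm = 1.58 × 10^12 m
GM = 6.121 × 10^14 m³/s²
a = (rₚ + rₐ)/2 = 8.662 × 10^11 m
Vis-viva: v² = GM (2/r − 1/a)
vₚ² = 6.121 × 10^14 × (1.31234 × 10^-11 − 1.15447 × 10^-12) = 7326.16 m²/s²
vₚ = 85.593 m/s ≈ 85.59 m/s
vₐ² = 6.121 × 10^14 × (1.26582 × 10^-12 − 1.15447 × 10^-12) = 68.1604 m²/s²
vₐ = 8.25593 m/s ≈ 8.256 m/s

Final answer: vₚ = 85.59 m/s, vₐ = 8.256 m/s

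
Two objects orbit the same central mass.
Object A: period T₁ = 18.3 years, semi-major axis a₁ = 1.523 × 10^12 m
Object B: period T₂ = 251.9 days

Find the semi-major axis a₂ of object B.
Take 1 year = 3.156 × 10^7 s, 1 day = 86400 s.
T₁ = 18.3 years = 5.77548 × 10^8 s
T₂ = 251.9 days = 2.17642 × 10^7 s
a₁ = 1.523 × 10^12 m
Kepler's third law: (T₂/T₁)² = (a₂/a₁)³  ⇒  a₂ = a₁ (T₂/T₁)^(2/3)
T₂/T₁ = 0.0376837
(T₂/T₁)^(2/3) = 0.112401
a₂ = 1.523 × 10^12 m × 0.112401 = 1.71186 × 10^11 m ≈ 1.712 × 10^11 m

Final answer: a₂ = 1.712 × 10^11 m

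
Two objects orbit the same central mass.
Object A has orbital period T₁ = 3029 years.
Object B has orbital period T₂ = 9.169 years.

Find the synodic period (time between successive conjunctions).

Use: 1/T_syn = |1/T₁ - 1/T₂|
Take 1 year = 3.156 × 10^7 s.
T₁ = 3029 years = 9.55952 × 10^10 s
T₂ = 9.169 years = 2.89374 × 10^8 s
1/T₁ = 1.04608 × 10^-11 s⁻¹
1/T₂ = 3.45574 × 10^-9 s⁻¹
|1/T₁ − 1/T₂| = 3.44528 × 10^-9 s⁻¹
T_syn = 1 / |1/T₁ − 1/T₂| = 2.90252 × 10^8 s ≈ 9.197 years

Final answer: T_syn = 9.197 years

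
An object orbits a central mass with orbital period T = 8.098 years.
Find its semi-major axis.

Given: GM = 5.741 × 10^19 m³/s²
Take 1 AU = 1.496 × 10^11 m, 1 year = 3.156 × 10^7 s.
T = 8.098 years = 2.55573 × 10^8 s
GM = 5.741 × 10^19 m³/s²
Kepler's third law: a³ = GM T² / (4π²)
T² = 6.53175 × 10^16 s²
a³ = (5.741 × 10^19) × (6.53175 × 10^16) / (4π²) = 9.49855 × 10^34 m³
a = (a³)^(1/3) = 4.56267 × 10^11 m ≈ 3.05 AU

Final answer: 3.05 AU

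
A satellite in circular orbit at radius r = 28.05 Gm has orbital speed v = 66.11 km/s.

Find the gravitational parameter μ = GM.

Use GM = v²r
r = 28.05 Gm = 2.805 × 10^10 m
v = 66.11 km/s = 66110 m/s
v² = 4.37053 × 10^9 m²/s²
GM = v²r = 4.37053 × 10^9 × 2.805 × 10^10 = 1.22593 × 10^20 m³/s²
GM ≈ 1.226 × 10^20 m³/s²

Final answer: GM = 1.226 × 10^20 m³/s²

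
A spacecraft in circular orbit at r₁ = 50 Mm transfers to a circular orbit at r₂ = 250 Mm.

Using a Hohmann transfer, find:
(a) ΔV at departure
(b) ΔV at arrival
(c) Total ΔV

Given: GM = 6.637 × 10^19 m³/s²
r₁ = 50 Mm = 5 × 10^7 m
r₂ = 250 Mm = 2.5 × 10^8 m
GM = 6.637 × 10^19 m³/s²
Transfer ellipse: a_t = (r₁ + r₂)/2 = 1.5 × 10^8 m
Circular speed at r₁: v₁ = √(GM/r₁) = 1.15213 × 10^6 m/s
Transfer speed at r₁ (periapsis): v₁ₜ = √(GM(2/r₁ − 1/a_t)) = 1.48739 × 10^6 m/s
(a) ΔV₁ = v₁ₜ − v₁ = 335263 m/s ≈ 335.3 km/s
Circular speed at r₂: v₂ = √(GM/r₂) = 515248 m/s
Transfer speed at r₂ (apoapsis): v₂ₜ = √(GM(2/r₂ − 1/a_t)) = 297478 m/s
(b) ΔV₂ = v₂ − v₂ₜ = 217769 m/s ≈ 217.8 km/s
(c) ΔV_total = ΔV₁ + ΔV₂ = 553032 m/s ≈ 553 km/s

Final answer:
(a) ΔV₁ = 335.3 km/s
(b) ΔV₂ = 217.8 km/s
(c) ΔV_total = 553 km/s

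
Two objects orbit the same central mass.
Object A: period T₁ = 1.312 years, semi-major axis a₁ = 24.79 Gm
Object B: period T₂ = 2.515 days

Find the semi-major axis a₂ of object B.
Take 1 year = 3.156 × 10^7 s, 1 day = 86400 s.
T₁ = 1.312 years = 4.14067 × 10^7 s
T₂ = 2.515 days = 217296 s
a₁ = 24.79 Gm = 2.479 × 10^10 m
Kepler's third law: (T₂/T₁)² = (a₂/a₁)³  ⇒  a₂ = a₁ (T₂/T₁)^(2/3)
T₂/T₁ = 0.00524784
(T₂/T₁)^(2/3) = 0.0301986
a₂ = 2.479 × 10^10 m × 0.0301986 = 7.48624 × 10^8 m ≈ 748.6 Mm

Final answer: a₂ = 748.6 Mm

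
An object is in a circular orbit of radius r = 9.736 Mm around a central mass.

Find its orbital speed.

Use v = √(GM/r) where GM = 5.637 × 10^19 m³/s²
r = 9.736 Mm = 9.736 × 10^6 m
GM = 5.637 × 10^19 m³/s²
GM/r = (5.637 × 10^19) / (9.736 × 10^6) = 5.78985 × 10^12 m²/s²
v = √(GM/r) = 2.40621 × 10^6 m/s ≈ 2406 km/s

Final answer: 2406 km/s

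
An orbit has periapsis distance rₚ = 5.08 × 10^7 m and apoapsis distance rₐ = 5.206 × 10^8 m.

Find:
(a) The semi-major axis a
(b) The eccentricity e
rₚ = 5.08 × 10^7 m
rₐ = 5.206 × 10^8 m
(a) a = (rₚ + rₐ)/2 = 2.857 × 10^8 m ≈ 2.857 × 10^8 m
(b) e = (rₐ − rₚ)/(rₐ + rₚ) = (4.698 × 10^8) / (5.714 × 10^8) = 0.822191

Final answer:
(a) a = 2.857 × 10^8 m
(b) e = 0.8222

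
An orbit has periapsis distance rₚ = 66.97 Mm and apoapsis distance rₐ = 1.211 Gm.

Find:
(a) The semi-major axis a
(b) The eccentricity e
rₚ = 66.97 Mm = 6.697 × 10^7 m
rₐ = 1.211 Gm = 1.211 × 10^9 m
(a) a = (rₚ + rₐ)/2 = 6.38985 × 10^8 m ≈ 639 Mm
(b) e = (rₐ − rₚ)/(rₐ + rₚ) = (1.14403 × 10^9) / (1.27797 × 10^9) = 0.895193

Final answer:
(a) a = 639 Mm
(b) e = 0.8952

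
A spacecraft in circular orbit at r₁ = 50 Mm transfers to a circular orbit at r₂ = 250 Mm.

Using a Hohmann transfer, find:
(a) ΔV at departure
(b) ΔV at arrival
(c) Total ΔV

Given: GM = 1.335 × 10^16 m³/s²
r₁ = 50 Mm = 5 × 10^7 m
r₂ = 250 Mm = 2.5 × 10^8 m
GM = 1.335 × 10^16 m³/s²
Transfer ellipse: a_t = (r₁ + r₂)/2 = 1.5 × 10^8 m
Circular speed at r₁: v₁ = √(GM/r₁) = 16340.1 m/s
Transfer speed at r₁ (periapsis): v₁ₜ = √(GM(2/r₁ − 1/a_t)) = 21095 m/s
(a) ΔV₁ = v₁ₜ − v₁ = 4754.89 m/s ≈ 4.755 km/s
Circular speed at r₂: v₂ = √(GM/r₂) = 7307.53 m/s
Transfer speed at r₂ (apoapsis): v₂ₜ = √(GM(2/r₂ − 1/a_t)) = 4219 m/s
(b) ΔV₂ = v₂ − v₂ₜ = 3088.53 m/s ≈ 3.089 km/s
(c) ΔV_total = ΔV₁ + ΔV₂ = 7843.41 m/s ≈ 7.843 km/s

Final answer:
(a) ΔV₁ = 4.755 km/s
(b) ΔV₂ = 3.089 km/s
(c) ΔV_total = 7.843 km/s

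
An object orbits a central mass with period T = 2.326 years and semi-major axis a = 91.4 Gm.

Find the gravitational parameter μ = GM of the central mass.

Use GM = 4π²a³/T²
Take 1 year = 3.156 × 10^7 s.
T = 2.326 years = 7.34086 × 10^7 s
a = 91.4 Gm = 9.14 × 10^10 m
a³ = 7.63552 × 10^32 m³
T² = 5.38882 × 10^15 s²
GM = 4π² × (7.63552 × 10^32) / (5.38882 × 10^15) = 5.59377 × 10^18 m³/s²
GM ≈ 5.594 × 10^18 m³/s²

Final answer: GM = 5.594 × 10^18 m³/s²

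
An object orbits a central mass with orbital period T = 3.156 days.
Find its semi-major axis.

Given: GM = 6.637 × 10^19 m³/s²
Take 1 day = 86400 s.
T = 3.156 days = 272678 s
GM = 6.637 × 10^19 m³/s²
Kepler's third law: a³ = GM T² / (4π²)
T² = 7.43535 × 10^10 s²
a³ = (6.637 × 10^19) × (7.43535 × 10^10) / (4π²) = 1.25001 × 10^29 m³
a = (a³)^(1/3) = 5.00001 × 10^9 m ≈ 5 Gm

Final answer: 5 Gm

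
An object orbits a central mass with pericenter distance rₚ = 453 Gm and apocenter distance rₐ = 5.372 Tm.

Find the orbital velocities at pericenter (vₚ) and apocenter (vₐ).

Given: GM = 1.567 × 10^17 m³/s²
rₚ = 453 Gm = 4.53 × 10^11 m
rₐ = 5.372 Tm = 5.372 × 10^12 m
GM = 1.567 × 10^17 m³/s²
a = (rₚ + rₐ)/2 = 2.9125 × 10^12 m
Vis-viva: v² = GM (2/r − 1/a)
vₚ² = 1.567 × 10^17 × (4.41501 × 10^-12 − 3.43348 × 10^-13) = 638030 m²/s²
vₚ = 798.768 m/s ≈ 798.8 m/s
vₐ² = 1.567 × 10^17 × (3.72301 × 10^-13 − 3.43348 × 10^-13) = 4536.96 m²/s²
vₐ = 67.357 m/s ≈ 67.36 m/s

Final answer: vₚ = 798.8 m/s, vₐ = 67.36 m/s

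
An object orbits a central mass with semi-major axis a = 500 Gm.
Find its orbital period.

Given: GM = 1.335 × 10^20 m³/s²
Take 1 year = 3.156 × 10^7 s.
a = 500 Gm = 5 × 10^11 m
GM = 1.335 × 10^20 m³/s²
a³ = 1.25 × 10^35 m³
T = 2π √(a³/GM) = 2π √((1.25 × 10^35) / (1.335 × 10^20)) = 2π × 3.05995 × 10^7 s
T = 1.92262 × 10^8 s ≈ 6.092 years

Final answer: 6.092 years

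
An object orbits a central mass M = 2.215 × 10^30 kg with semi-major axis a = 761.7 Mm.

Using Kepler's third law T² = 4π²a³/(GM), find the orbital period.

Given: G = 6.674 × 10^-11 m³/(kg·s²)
M = 2.215 × 10^30 kg
GM = G × M = 6.674 × 10^-11 × 2.215 × 10^30 = 1.47829 × 10^20 m³/s²
a = 761.7 Mm = 7.617 × 10^8 m
a³ = 4.41928 × 10^26 m³
T = 2π √(a³/GM) = 2π √((4.41928 × 10^26) / (1.47829 × 10^20)) = 2π × 1729 s
T = 10863.7 s ≈ 3.018 hours

Final answer: 3.018 hours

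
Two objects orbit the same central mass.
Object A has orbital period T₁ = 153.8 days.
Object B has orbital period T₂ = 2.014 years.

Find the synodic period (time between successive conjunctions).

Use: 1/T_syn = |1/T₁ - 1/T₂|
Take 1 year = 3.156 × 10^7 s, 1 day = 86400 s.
T₁ = 153.8 days = 1.32883 × 10^7 s
T₂ = 2.014 years = 6.35618 × 10^7 s
1/T₁ = 7.52541 × 10^-8 s⁻¹
1/T₂ = 1.57327 × 10^-8 s⁻¹
|1/T₁ − 1/T₂| = 5.95213 × 10^-8 s⁻¹
T_syn = 1 / |1/T₁ − 1/T₂| = 1.68007 × 10^7 s ≈ 194.5 days

Final answer: T_syn = 194.5 days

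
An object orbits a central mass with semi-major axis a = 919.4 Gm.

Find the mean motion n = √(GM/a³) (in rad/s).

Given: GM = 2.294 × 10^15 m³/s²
a = 919.4 Gm = 9.194 × 10^11 m
GM = 2.294 × 10^15 m³/s²
a³ = 7.77165 × 10^35 m³
GM/a³ = (2.294 × 10^15) / (7.77165 × 10^35) = 2.95175 × 10^-21 s⁻²
n = √(GM/a³) = 5.433 × 10^-11 rad/s ≈ 5.433 × 10^-11 rad/s

Final answer: n = 5.433 × 10^-11 rad/s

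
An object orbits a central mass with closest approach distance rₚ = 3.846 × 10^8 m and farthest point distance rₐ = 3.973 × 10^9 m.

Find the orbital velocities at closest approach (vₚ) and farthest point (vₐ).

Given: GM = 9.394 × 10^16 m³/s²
rₚ = 3.846 × 10^8 m
rₐ = 3.973 × 10^9 m
GM = 9.394 × 10^16 m³/s²
a = (rₚ + rₐ)/2 = 2.1788 × 10^9 m
Vis-viva: v² = GM (2/r − 1/a)
vₚ² = 9.394 × 10^16 × (5.20021 × 10^-9 − 4.58968 × 10^-10) = 4.45392 × 10^8 m²/s²
vₚ = 21104.3 m/s ≈ 21.1 km/s
vₐ² = 9.394 × 10^16 × (5.03398 × 10^-10 − 4.58968 × 10^-10) = 4.17373 × 10^6 m²/s²
vₐ = 2042.97 m/s ≈ 2.043 km/s

Final answer: vₚ = 21.1 km/s, vₐ = 2.043 km/s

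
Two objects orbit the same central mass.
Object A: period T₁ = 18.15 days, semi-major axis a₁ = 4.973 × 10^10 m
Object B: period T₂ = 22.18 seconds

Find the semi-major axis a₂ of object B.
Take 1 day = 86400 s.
T₁ = 18.15 days = 1.56816 × 10^6 s
T₂ = 22.18 seconds
a₁ = 4.973 × 10^10 m
Kepler's third law: (T₂/T₁)² = (a₂/a₁)³  ⇒  a₂ = a₁ (T₂/T₁)^(2/3)
T₂/T₁ = 1.4144 × 10^-5
(T₂/T₁)^(2/3) = 0.000584854
a₂ = 4.973 × 10^10 m × 0.000584854 = 2.90848 × 10^7 m ≈ 2.908 × 10^7 m

Final answer: a₂ = 2.908 × 10^7 m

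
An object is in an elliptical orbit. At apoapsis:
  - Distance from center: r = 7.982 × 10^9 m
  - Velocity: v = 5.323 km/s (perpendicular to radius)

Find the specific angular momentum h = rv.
r = 7.982 × 10^9 m
v = 5.323 km/s = 5323 m/s
h = rv = 7.982 × 10^9 × 5323 = 4.24882 × 10^13 m²/s ≈ 4.249 × 10^13 m²/s

Final answer: h = 4.249 × 10^13 m²/s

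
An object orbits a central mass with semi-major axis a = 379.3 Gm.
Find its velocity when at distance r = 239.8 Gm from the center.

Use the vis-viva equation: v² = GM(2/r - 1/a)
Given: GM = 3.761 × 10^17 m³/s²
a = 379.3 Gm = 3.793 × 10^11 m
r = 239.8 Gm = 2.398 × 10^11 m
GM = 3.761 × 10^17 m³/s²
2/r − 1/a = 8.34028 × 10^-12 − 2.63644 × 10^-12 = 5.70385 × 10^-12 m⁻¹
v² = GM (2/r − 1/a) = 2.14522 × 10^6 m²/s²
v = 1464.66 m/s ≈ 1.465 km/s

Final answer: 1.465 km/s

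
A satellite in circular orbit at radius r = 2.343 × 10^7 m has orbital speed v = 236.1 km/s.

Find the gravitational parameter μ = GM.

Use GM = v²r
r = 2.343 × 10^7 m
v = 236.1 km/s = 236100 m/s
v² = 5.57432 × 10^10 m²/s²
GM = v²r = 5.57432 × 10^10 × 2.343 × 10^7 = 1.30606 × 10^18 m³/s²
GM ≈ 1.306 × 10^18 m³/s²

Final answer: GM = 1.306 × 10^18 m³/s²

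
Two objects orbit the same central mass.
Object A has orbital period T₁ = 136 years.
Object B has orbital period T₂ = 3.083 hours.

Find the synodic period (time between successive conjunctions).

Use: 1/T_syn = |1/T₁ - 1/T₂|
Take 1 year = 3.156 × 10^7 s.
T₁ = 136 years = 4.29216 × 10^9 s
T₂ = 3.083 hours = 11098.8 s
1/T₁ = 2.32983 × 10^-10 s⁻¹
1/T₂ = 9.00998 × 10^-5 s⁻¹
|1/T₁ − 1/T₂| = 9.00996 × 10^-5 s⁻¹
T_syn = 1 / |1/T₁ − 1/T₂| = 11098.8 s ≈ 3.083 hours

Final answer: T_syn = 3.083 hours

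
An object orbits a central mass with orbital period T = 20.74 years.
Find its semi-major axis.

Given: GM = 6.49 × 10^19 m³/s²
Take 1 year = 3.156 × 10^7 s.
T = 20.74 years = 6.54554 × 10^8 s
GM = 6.49 × 10^19 m³/s²
Kepler's third law: a³ = GM T² / (4π²)
T² = 4.28441 × 10^17 s²
a³ = (6.49 × 10^19) × (4.28441 × 10^17) / (4π²) = 7.0433 × 10^35 m³
a = (a³)^(1/3) = 8.89731 × 10^11 m ≈ 889.7 Gm

Final answer: 889.7 Gm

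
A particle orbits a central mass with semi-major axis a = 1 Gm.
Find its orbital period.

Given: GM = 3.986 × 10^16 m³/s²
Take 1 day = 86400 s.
a = 1 Gm = 1 × 10^9 m
GM = 3.986 × 10^16 m³/s²
a³ = 1 × 10^27 m³
T = 2π √(a³/GM) = 2π √((1 × 10^27) / (3.986 × 10^16)) = 2π × 158391 s
T = 995202 s ≈ 11.52 days

Final answer: 11.52 days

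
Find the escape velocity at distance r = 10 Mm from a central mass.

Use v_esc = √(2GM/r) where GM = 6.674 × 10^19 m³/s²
r = 10 Mm = 1 × 10^7 m
GM = 6.674 × 10^19 m³/s²
2GM/r = 2 × (6.674 × 10^19) / (1 × 10^7) = 1.3348 × 10^13 m²/s²
v_esc = √(2GM/r) = 3.65349 × 10^6 m/s ≈ 3653 km/s

Final answer: 3653 km/s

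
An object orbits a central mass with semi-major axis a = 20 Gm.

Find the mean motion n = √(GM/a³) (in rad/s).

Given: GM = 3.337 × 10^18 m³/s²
a = 20 Gm = 2 × 10^10 m
GM = 3.337 × 10^18 m³/s²
a³ = 8 × 10^30 m³
GM/a³ = (3.337 × 10^18) / (8 × 10^30) = 4.17125 × 10^-13 s⁻²
n = √(GM/a³) = 6.45852 × 10^-7 rad/s ≈ 6.459 × 10^-7 rad/s

Final answer: n = 6.459 × 10^-7 rad/s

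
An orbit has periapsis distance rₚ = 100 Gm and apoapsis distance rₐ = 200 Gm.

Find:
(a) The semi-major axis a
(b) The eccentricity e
rₚ = 100 Gm = 1 × 10^11 m
rₐ = 200 Gm = 2 × 10^11 m
(a) a = (rₚ + rₐ)/2 = 1.5 × 10^11 m ≈ 150 Gm
(b) e = (rₐ − rₚ)/(rₐ + rₚ) = (1 × 10^11) / (3 × 10^11) = 0.333333

Final answer:
(a) a = 150 Gm
(b) e = 0.3333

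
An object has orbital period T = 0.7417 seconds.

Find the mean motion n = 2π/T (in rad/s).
T = 0.7417 seconds
n = 2π / 0.7417 s = 8.47133 rad/s ≈ 8.471 rad/s

Final answer: n = 8.471 rad/s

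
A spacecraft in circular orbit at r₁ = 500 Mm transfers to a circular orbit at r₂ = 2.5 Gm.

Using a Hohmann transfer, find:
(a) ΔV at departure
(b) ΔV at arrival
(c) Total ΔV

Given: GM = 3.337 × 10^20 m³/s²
r₁ = 500 Mm = 5 × 10^8 m
r₂ = 2.5 Gm = 2.5 × 10^9 m
GM = 3.337 × 10^20 m³/s²
Transfer ellipse: a_t = (r₁ + r₂)/2 = 1.5 × 10^9 m
Circular speed at r₁: v₁ = √(GM/r₁) = 816946 m/s
Transfer speed at r₁ (periapsis): v₁ₜ = √(GM(2/r₁ − 1/a_t)) = 1.05467 × 10^6 m/s
(a) ΔV₁ = v₁ₜ − v₁ = 237727 m/s ≈ 237.7 km/s
Circular speed at r₂: v₂ = √(GM/r₂) = 365349 m/s
Transfer speed at r₂ (apoapsis): v₂ₜ = √(GM(2/r₂ − 1/a_t)) = 210934 m/s
(b) ΔV₂ = v₂ − v₂ₜ = 154415 m/s ≈ 154.4 km/s
(c) ΔV_total = ΔV₁ + ΔV₂ = 392141 m/s ≈ 392.1 km/s

Final answer:
(a) ΔV₁ = 237.7 km/s
(b) ΔV₂ = 154.4 km/s
(c) ΔV_total = 392.1 km/s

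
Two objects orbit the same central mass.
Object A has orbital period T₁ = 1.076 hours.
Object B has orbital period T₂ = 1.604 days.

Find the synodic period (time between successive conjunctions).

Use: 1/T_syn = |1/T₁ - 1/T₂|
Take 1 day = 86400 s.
T₁ = 1.076 hours = 3873.6 s
T₂ = 1.604 days = 138586 s
1/T₁ = 0.000258158 s⁻¹
1/T₂ = 7.21576 × 10^-6 s⁻¹
|1/T₁ − 1/T₂| = 0.000250942 s⁻¹
T_syn = 1 / |1/T₁ − 1/T₂| = 3984.98 s ≈ 1.107 hours

Final answer: T_syn = 1.107 hours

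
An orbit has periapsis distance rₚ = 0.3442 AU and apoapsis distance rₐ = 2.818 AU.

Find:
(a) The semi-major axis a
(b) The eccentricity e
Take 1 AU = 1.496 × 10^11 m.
rₚ = 0.3442 AU = 5.14923 × 10^10 m
rₐ = 2.818 AU = 4.21573 × 10^11 m
(a) a = (rₚ + rₐ)/2 = 2.36533 × 10^11 m ≈ 1.581 AU
(b) e = (rₐ − rₚ)/(rₐ + rₚ) = (3.7008 × 10^11) / (4.73065 × 10^11) = 0.782303

Final answer:
(a) a = 1.581 AU
(b) e = 0.7823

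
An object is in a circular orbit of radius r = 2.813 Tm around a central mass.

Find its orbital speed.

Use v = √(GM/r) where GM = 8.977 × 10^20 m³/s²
r = 2.813 Tm = 2.813 × 10^12 m
GM = 8.977 × 10^20 m³/s²
GM/r = (8.977 × 10^20) / (2.813 × 10^12) = 3.19125 × 10^8 m²/s²
v = √(GM/r) = 17864.1 m/s ≈ 17.86 km/s

Final answer: 17.86 km/s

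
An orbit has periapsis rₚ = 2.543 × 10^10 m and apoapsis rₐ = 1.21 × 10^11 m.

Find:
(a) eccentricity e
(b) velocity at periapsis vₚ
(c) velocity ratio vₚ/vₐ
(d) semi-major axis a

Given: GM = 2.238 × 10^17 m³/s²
rₚ = 2.543 × 10^10 m
rₐ = 1.21 × 10^11 m
GM = 2.238 × 10^17 m³/s²
a = (rₚ + rₐ)/2 = 7.3215 × 10^10 m
e = (rₐ − rₚ)/(rₐ + rₚ) = (9.557 × 10^10) / (1.4643 × 10^11) = 0.652667
(a) e = 0.652667 ≈ 0.6527
(b) vₚ² = GM (2/rₚ − 1/a) = 2.238 × 10^17 × (7.86473 × 10^-11 − 1.36584 × 10^-11) = 1.45445 × 10^7 m²/s²;  vₚ = 3813.73 m/s ≈ 3.814 km/s
(c) vₚ/vₐ = rₐ/rₚ (angular momentum) = (1.21 × 10^11) / (2.543 × 10^10) = 4.75816 ≈ 4.758
(d) a = 7.3215 × 10^10 m ≈ 7.322 × 10^10 m

Final answer:
(a) eccentricity e = 0.6527
(b) velocity at periapsis vₚ = 3.814 km/s
(c) velocity ratio vₚ/vₐ = 4.758
(d) semi-major axis a = 7.322 × 10^10 m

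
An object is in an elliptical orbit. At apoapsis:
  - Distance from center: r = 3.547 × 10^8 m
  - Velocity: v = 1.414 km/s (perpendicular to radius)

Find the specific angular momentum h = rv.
r = 3.547 × 10^8 m
v = 1.414 km/s = 1414 m/s
h = rv = 3.547 × 10^8 × 1414 = 5.01546 × 10^11 m²/s ≈ 5.015 × 10^11 m²/s

Final answer: h = 5.015 × 10^11 m²/s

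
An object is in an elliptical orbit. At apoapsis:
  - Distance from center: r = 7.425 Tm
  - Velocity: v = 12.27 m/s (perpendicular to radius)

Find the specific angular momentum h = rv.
r = 7.425 Tm = 7.425 × 10^12 m
v = 12.27 m/s
h = rv = 7.425 × 10^12 × 12.27 = 9.11048 × 10^13 m²/s ≈ 9.11 × 10^13 m²/s

Final answer: h = 9.11 × 10^13 m²/s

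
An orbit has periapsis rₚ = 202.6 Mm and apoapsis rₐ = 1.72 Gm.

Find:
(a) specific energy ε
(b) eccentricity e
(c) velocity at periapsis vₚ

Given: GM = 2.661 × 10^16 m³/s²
rₚ = 202.6 Mm = 2.026 × 10^8 m
rₐ = 1.72 Gm = 1.72 × 10^9 m
GM = 2.661 × 10^16 m³/s²
a = (rₚ + rₐ)/2 = 9.613 × 10^8 m
e = (rₐ − rₚ)/(rₐ + rₚ) = (1.5174 × 10^9) / (1.9226 × 10^9) = 0.789244
(a) 2a = 1.9226 × 10^9 m;  ε = −GM/(2a) = -1.38406 × 10^7 J/kg ≈ -13.84 MJ/kg
(b) e = 0.789244 ≈ 0.7892
(c) vₚ² = GM (2/rₚ − 1/a) = 2.661 × 10^16 × (9.87167 × 10^-9 − 1.04026 × 10^-9) = 2.35004 × 10^8 m²/s²;  vₚ = 15329.8 m/s ≈ 15.33 km/s

Final answer:
(a) specific energy ε = -13.84 MJ/kg
(b) eccentricity e = 0.7892
(c) velocity at periapsis vₚ = 15.33 km/s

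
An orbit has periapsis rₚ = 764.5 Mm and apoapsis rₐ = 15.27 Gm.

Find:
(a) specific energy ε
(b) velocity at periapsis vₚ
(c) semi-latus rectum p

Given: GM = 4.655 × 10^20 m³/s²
rₚ = 764.5 Mm = 7.645 × 10^8 m
rₐ = 15.27 Gm = 1.527 × 10^10 m
GM = 4.655 × 10^20 m³/s²
a = (rₚ + rₐ)/2 = 8.01725 × 10^9 m
e = (rₐ − rₚ)/(rₐ + rₚ) = (1.45055 × 10^10) / (1.60345 × 10^10) = 0.904643
(a) 2a = 1.60345 × 10^10 m;  ε = −GM/(2a) = -2.90312 × 10^10 J/kg ≈ -29.03 GJ/kg
(b) vₚ² = GM (2/rₚ − 1/a) = 4.655 × 10^20 × (2.61609 × 10^-9 − 1.24731 × 10^-10) = 1.15973 × 10^12 m²/s²;  vₚ = 1.07691 × 10^6 m/s ≈ 1077 km/s
(c) 1 − e² = 0.181621;  p = a(1 − e²) = 8.01725 × 10^9 × 0.181621 = 1.4561 × 10^9 m ≈ 1.456 Gm

Final answer:
(a) specific energy ε = -29.03 GJ/kg
(b) velocity at periapsis vₚ = 1077 km/s
(c) semi-latus rectum p = 1.456 Gm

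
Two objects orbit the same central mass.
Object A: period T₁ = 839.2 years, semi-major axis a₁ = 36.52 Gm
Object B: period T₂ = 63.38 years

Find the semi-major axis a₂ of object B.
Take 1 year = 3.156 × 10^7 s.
T₁ = 839.2 years = 2.64852 × 10^10 s
T₂ = 63.38 years = 2.00027 × 10^9 s
a₁ = 36.52 Gm = 3.652 × 10^10 m
Kepler's third law: (T₂/T₁)² = (a₂/a₁)³  ⇒  a₂ = a₁ (T₂/T₁)^(2/3)
T₂/T₁ = 0.0755243
(T₂/T₁)^(2/3) = 0.178673
a₂ = 3.652 × 10^10 m × 0.178673 = 6.52512 × 10^9 m ≈ 6.525 Gm

Final answer: a₂ = 6.525 Gm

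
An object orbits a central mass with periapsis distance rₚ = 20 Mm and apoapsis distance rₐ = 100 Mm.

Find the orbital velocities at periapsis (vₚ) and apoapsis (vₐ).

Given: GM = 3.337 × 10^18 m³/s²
rₚ = 20 Mm = 2 × 10^7 m
rₐ = 100 Mm = 1 × 10^8 m
GM = 3.337 × 10^18 m³/s²
a = (rₚ + rₐ)/2 = 6 × 10^7 m
Vis-viva: v² = GM (2/r − 1/a)
vₚ² = 3.337 × 10^18 × (1 × 10^-7 − 1.66667 × 10^-8) = 2.78083 × 10^11 m²/s²
vₚ = 527336 m/s ≈ 527.3 km/s
vₐ² = 3.337 × 10^18 × (2 × 10^-8 − 1.66667 × 10^-8) = 1.11233 × 10^10 m²/s²
vₐ = 105467 m/s ≈ 105.5 km/s

Final answer: vₚ = 527.3 km/s, vₐ = 105.5 km/s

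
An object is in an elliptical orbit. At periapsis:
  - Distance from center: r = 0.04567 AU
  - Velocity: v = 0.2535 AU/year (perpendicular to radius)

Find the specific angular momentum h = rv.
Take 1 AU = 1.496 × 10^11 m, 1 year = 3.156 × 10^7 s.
r = 0.04567 AU = 6.83223 × 10^9 m
v = 0.2535 AU/year = 1201.63 m/s
h = rv = 6.83223 × 10^9 × 1201.63 = 8.20985 × 10^12 m²/s ≈ 8.21 × 10^12 m²/s

Final answer: h = 8.21 × 10^12 m²/s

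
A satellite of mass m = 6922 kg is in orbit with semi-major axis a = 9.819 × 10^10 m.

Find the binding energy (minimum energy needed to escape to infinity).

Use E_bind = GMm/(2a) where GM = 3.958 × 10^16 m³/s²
a = 9.819 × 10^10 m
GM = 3.958 × 10^16 m³/s²
m = 6922 kg
GMm = 3.958 × 10^16 × 6922 = 2.73973 × 10^20 m³·kg/s²
2a = 1.9638 × 10^11 m
E_bind = GMm/(2a) = 1.39512 × 10^9 J ≈ 1.395 GJ

Final answer: 1.395 GJ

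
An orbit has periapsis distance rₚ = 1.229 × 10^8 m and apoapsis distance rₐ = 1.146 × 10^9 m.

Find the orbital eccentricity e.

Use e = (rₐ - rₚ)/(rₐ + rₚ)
rₚ = 1.229 × 10^8 m
rₐ = 1.146 × 10^9 m
rₐ − rₚ = 1.0231 × 10^9 m
rₐ + rₚ = 1.2689 × 10^9 m
e = (rₐ − rₚ)/(rₐ + rₚ) = 0.806289

Final answer: e = 0.8063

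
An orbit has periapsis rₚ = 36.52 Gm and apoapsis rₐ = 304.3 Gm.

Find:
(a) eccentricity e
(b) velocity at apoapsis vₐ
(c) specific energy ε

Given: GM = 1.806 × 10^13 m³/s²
rₚ = 36.52 Gm = 3.652 × 10^10 m
rₐ = 304.3 Gm = 3.043 × 10^11 m
GM = 1.806 × 10^13 m³/s²
a = (rₚ + rₐ)/2 = 1.7041 × 10^11 m
e = (rₐ − rₚ)/(rₐ + rₚ) = (2.6778 × 10^11) / (3.4082 × 10^11) = 0.785693
(a) e = 0.785693 ≈ 0.7857
(b) vₐ² = GM (2/rₐ − 1/a) = 1.806 × 10^13 × (6.57246 × 10^-12 − 5.8682 × 10^-12) = 12.719 m²/s²;  vₐ = 3.56636 m/s ≈ 3.566 m/s
(c) 2a = 3.4082 × 10^11 m;  ε = −GM/(2a) = -52.9898 J/kg ≈ -52.99 J/kg

Final answer:
(a) eccentricity e = 0.7857
(b) velocity at apoapsis vₐ = 3.566 m/s
(c) specific energy ε = -52.99 J/kg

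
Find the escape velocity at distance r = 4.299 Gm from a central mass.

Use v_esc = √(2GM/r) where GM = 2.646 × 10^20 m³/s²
r = 4.299 Gm = 4.299 × 10^9 m
GM = 2.646 × 10^20 m³/s²
2GM/r = 2 × (2.646 × 10^20) / (4.299 × 10^9) = 1.23098 × 10^11 m²/s²
v_esc = √(2GM/r) = 350854 m/s ≈ 350.9 km/s

Final answer: 350.9 km/s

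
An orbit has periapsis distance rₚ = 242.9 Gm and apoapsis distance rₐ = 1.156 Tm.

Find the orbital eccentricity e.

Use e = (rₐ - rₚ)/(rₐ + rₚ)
rₚ = 242.9 Gm = 2.429 × 10^11 m
rₐ = 1.156 Tm = 1.156 × 10^12 m
rₐ − rₚ = 9.131 × 10^11 m
rₐ + rₚ = 1.3989 × 10^12 m
e = (rₐ − rₚ)/(rₐ + rₚ) = 0.652727

Final answer: e = 0.6527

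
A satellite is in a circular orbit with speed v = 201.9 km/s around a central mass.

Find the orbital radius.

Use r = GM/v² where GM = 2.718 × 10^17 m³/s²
v = 201.9 km/s = 201900 m/s
GM = 2.718 × 10^17 m³/s²
v² = 4.07636 × 10^10 m²/s²
r = GM/v² = (2.718 × 10^17) / (4.07636 × 10^10) = 6.66771 × 10^6 m ≈ 6.668 × 10^6 m

Final answer: 6.668 × 10^6 m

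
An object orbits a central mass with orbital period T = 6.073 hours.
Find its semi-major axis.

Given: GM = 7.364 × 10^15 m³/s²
T = 6.073 hours = 21862.8 s
GM = 7.364 × 10^15 m³/s²
Kepler's third law: a³ = GM T² / (4π²)
T² = 4.77982 × 10^8 s²
a³ = (7.364 × 10^15) × (4.77982 × 10^8) / (4π²) = 8.91591 × 10^22 m³
a = (a³)^(1/3) = 4.4674 × 10^7 m ≈ 4.467 × 10^7 m

Final answer: 4.467 × 10^7 m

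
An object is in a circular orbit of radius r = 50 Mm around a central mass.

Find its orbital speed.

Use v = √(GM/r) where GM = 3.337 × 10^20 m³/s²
r = 50 Mm = 5 × 10^7 m
GM = 3.337 × 10^20 m³/s²
GM/r = (3.337 × 10^20) / (5 × 10^7) = 6.674 × 10^12 m²/s²
v = √(GM/r) = 2.58341 × 10^6 m/s ≈ 2583 km/s

Final answer: 2583 km/s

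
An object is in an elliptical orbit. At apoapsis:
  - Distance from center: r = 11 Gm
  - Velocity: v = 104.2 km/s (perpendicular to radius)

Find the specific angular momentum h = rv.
r = 11 Gm = 1.1 × 10^10 m
v = 104.2 km/s = 104200 m/s
h = rv = 1.1 × 10^10 × 104200 = 1.1462 × 10^15 m²/s ≈ 1.146 × 10^15 m²/s

Final answer: h = 1.146 × 10^15 m²/s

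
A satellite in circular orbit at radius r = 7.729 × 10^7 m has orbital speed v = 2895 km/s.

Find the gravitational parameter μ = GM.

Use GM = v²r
r = 7.729 × 10^7 m
v = 2895 km/s = 2.895 × 10^6 m/s
v² = 8.38102 × 10^12 m²/s²
GM = v²r = 8.38102 × 10^12 × 7.729 × 10^7 = 6.47769 × 10^20 m³/s²
GM ≈ 6.478 × 10^20 m³/s²

Final answer: GM = 6.478 × 10^20 m³/s²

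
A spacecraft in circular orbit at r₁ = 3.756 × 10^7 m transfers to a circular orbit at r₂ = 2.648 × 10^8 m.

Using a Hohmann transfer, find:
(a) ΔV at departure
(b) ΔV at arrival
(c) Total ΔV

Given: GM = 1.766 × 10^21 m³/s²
r₁ = 3.756 × 10^7 m
r₂ = 2.648 × 10^8 m
GM = 1.766 × 10^21 m³/s²
Transfer ellipse: a_t = (r₁ + r₂)/2 = 1.5118 × 10^8 m
Circular speed at r₁: v₁ = √(GM/r₁) = 6.85697 × 10^6 m/s
Transfer speed at r₁ (periapsis): v₁ₜ = √(GM(2/r₁ − 1/a_t)) = 9.07495 × 10^6 m/s
(a) ΔV₁ = v₁ₜ − v₁ = 2.21798 × 10^6 m/s ≈ 2218 km/s
Circular speed at r₂: v₂ = √(GM/r₂) = 2.58248 × 10^6 m/s
Transfer speed at r₂ (apoapsis): v₂ₜ = √(GM(2/r₂ − 1/a_t)) = 1.28722 × 10^6 m/s
(b) ΔV₂ = v₂ − v₂ₜ = 1.29526 × 10^6 m/s ≈ 1295 km/s
(c) ΔV_total = ΔV₁ + ΔV₂ = 3.51324 × 10^6 m/s ≈ 3513 km/s

Final answer:
(a) ΔV₁ = 2218 km/s
(b) ΔV₂ = 1295 km/s
(c) ΔV_total = 3513 km/s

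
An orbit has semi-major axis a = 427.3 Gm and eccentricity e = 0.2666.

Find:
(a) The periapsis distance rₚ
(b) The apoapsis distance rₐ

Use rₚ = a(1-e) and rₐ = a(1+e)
a = 427.3 Gm = 4.273 × 10^11 m
e = 0.2666:  1 − e = 0.7334,  1 + e = 1.2666
(a) rₚ = a(1 − e) = 4.273 × 10^11 m × 0.7334 = 3.13382 × 10^11 m ≈ 313.4 Gm
(b) rₐ = a(1 + e) = 4.273 × 10^11 m × 1.2666 = 5.41218 × 10^11 m ≈ 541.2 Gm

Final answer:
(a) rₚ = 313.4 Gm
(b) rₐ = 541.2 Gm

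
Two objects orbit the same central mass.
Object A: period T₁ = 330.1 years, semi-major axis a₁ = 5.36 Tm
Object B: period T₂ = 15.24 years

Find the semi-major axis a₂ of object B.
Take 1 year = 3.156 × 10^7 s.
T₁ = 330.1 years = 1.0418 × 10^10 s
T₂ = 15.24 years = 4.80974 × 10^8 s
a₁ = 5.36 Tm = 5.36 × 10^12 m
Kepler's third law: (T₂/T₁)² = (a₂/a₁)³  ⇒  a₂ = a₁ (T₂/T₁)^(2/3)
T₂/T₁ = 0.0461678
(T₂/T₁)^(2/3) = 0.128694
a₂ = 5.36 × 10^12 m × 0.128694 = 6.89802 × 10^11 m ≈ 689.8 Gm

Final answer: a₂ = 689.8 Gm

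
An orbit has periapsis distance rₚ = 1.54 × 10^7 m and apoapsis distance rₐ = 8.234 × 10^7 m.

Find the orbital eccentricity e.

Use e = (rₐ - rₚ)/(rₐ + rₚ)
rₚ = 1.54 × 10^7 m
rₐ = 8.234 × 10^7 m
rₐ − rₚ = 6.694 × 10^7 m
rₐ + rₚ = 9.774 × 10^7 m
e = (rₐ − rₚ)/(rₐ + rₚ) = 0.684878

Final answer: e = 0.6849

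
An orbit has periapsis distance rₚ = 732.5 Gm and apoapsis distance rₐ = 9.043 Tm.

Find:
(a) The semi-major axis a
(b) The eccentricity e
rₚ = 732.5 Gm = 7.325 × 10^11 m
rₐ = 9.043 Tm = 9.043 × 10^12 m
(a) a = (rₚ + rₐ)/2 = 4.88775 × 10^12 m ≈ 4.888 Tm
(b) e = (rₐ − rₚ)/(rₐ + rₚ) = (8.3105 × 10^12) / (9.7755 × 10^12) = 0.850136

Final answer:
(a) a = 4.888 Tm
(b) e = 0.8501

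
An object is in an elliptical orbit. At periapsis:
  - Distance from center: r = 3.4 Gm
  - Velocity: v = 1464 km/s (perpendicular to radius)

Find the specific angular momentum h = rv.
r = 3.4 Gm = 3.4 × 10^9 m
v = 1464 km/s = 1.464 × 10^6 m/s
h = rv = 3.4 × 10^9 × 1.464 × 10^6 = 4.9776 × 10^15 m²/s ≈ 4.978 × 10^15 m²/s

Final answer: h = 4.978 × 10^15 m²/s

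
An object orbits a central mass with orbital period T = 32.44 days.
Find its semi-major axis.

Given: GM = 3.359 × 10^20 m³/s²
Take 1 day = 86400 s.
T = 32.44 days = 2.80282 × 10^6 s
GM = 3.359 × 10^20 m³/s²
Kepler's third law: a³ = GM T² / (4π²)
T² = 7.85578 × 10^12 s²
a³ = (3.359 × 10^20) × (7.85578 × 10^12) / (4π²) = 6.68405 × 10^31 m³
a = (a³)^(1/3) = 4.05832 × 10^10 m ≈ 40.58 Gm

Final answer: 40.58 Gm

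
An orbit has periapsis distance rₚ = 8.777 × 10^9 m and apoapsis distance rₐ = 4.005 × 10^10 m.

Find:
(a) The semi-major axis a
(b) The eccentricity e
rₚ = 8.777 × 10^9 m
rₐ = 4.005 × 10^10 m
(a) a = (rₚ + rₐ)/2 = 2.44135 × 10^10 m ≈ 2.441 × 10^10 m
(b) e = (rₐ − rₚ)/(rₐ + rₚ) = (3.1273 × 10^10) / (4.8827 × 10^10) = 0.640486

Final answer:
(a) a = 2.441 × 10^10 m
(b) e = 0.6405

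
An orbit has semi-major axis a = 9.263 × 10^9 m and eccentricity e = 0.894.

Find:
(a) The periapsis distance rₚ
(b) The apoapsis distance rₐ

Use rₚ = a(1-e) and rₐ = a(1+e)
a = 9.263 × 10^9 m
e = 0.894:  1 − e = 0.106,  1 + e = 1.894
(a) rₚ = a(1 − e) = 9.263 × 10^9 m × 0.106 = 9.81878 × 10^8 m ≈ 9.819 × 10^8 m
(b) rₐ = a(1 + e) = 9.263 × 10^9 m × 1.894 = 1.75441 × 10^10 m ≈ 1.754 × 10^10 m

Final answer:
(a) rₚ = 9.819 × 10^8 m
(b) rₐ = 1.754 × 10^10 m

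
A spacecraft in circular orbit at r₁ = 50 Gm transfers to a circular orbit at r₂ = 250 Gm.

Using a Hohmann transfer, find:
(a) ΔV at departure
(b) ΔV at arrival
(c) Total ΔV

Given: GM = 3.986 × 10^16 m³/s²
r₁ = 50 Gm = 5 × 10^10 m
r₂ = 250 Gm = 2.5 × 10^11 m
GM = 3.986 × 10^16 m³/s²
Transfer ellipse: a_t = (r₁ + r₂)/2 = 1.5 × 10^11 m
Circular speed at r₁: v₁ = √(GM/r₁) = 892.861 m/s
Transfer speed at r₁ (periapsis): v₁ₜ = √(GM(2/r₁ − 1/a_t)) = 1152.68 m/s
(a) ΔV₁ = v₁ₜ − v₁ = 259.817 m/s ≈ 259.8 m/s
Circular speed at r₂: v₂ = √(GM/r₂) = 399.299 m/s
Transfer speed at r₂ (apoapsis): v₂ₜ = √(GM(2/r₂ − 1/a_t)) = 230.536 m/s
(b) ΔV₂ = v₂ − v₂ₜ = 168.764 m/s ≈ 168.8 m/s
(c) ΔV_total = ΔV₁ + ΔV₂ = 428.581 m/s ≈ 428.6 m/s

Final answer:
(a) ΔV₁ = 259.8 m/s
(b) ΔV₂ = 168.8 m/s
(c) ΔV_total = 428.6 m/s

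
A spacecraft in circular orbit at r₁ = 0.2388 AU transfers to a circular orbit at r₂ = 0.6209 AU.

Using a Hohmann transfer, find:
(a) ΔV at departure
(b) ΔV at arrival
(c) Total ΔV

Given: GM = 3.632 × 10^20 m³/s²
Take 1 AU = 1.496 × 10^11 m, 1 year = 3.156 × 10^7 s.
r₁ = 0.2388 AU = 3.57245 × 10^10 m
r₂ = 0.6209 AU = 9.28866 × 10^10 m
GM = 3.632 × 10^20 m³/s²
Transfer ellipse: a_t = (r₁ + r₂)/2 = 6.43056 × 10^10 m
Circular speed at r₁: v₁ = √(GM/r₁) = 100830 m/s
Transfer speed at r₁ (periapsis): v₁ₜ = √(GM(2/r₁ − 1/a_t)) = 121183 m/s
(a) ΔV₁ = v₁ₜ − v₁ = 20353.1 m/s ≈ 4.294 AU/year
Circular speed at r₂: v₂ = √(GM/r₂) = 62531.1 m/s
Transfer speed at r₂ (apoapsis): v₂ₜ = √(GM(2/r₂ − 1/a_t)) = 46607.4 m/s
(b) ΔV₂ = v₂ − v₂ₜ = 15923.7 m/s ≈ 3.359 AU/year
(c) ΔV_total = ΔV₁ + ΔV₂ = 36276.8 m/s ≈ 7.653 AU/year

Final answer:
(a) ΔV₁ = 4.294 AU/year
(b) ΔV₂ = 3.359 AU/year
(c) ΔV_total = 7.653 AU/year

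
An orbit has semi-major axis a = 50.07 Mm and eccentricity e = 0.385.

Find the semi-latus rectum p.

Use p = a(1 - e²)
a = 50.07 Mm = 5.007 × 10^7 m
e = 0.385,  e² = 0.148225,  1 − e² = 0.851775
p = a(1 − e²) = 5.007 × 10^7 m × 0.851775 = 4.26484 × 10^7 m ≈ 42.65 Mm

Final answer: p = 42.65 Mm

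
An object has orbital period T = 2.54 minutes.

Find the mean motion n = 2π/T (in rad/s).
T = 2.54 minutes = 152.4 s
n = 2π / 152.4 s = 0.0412283 rad/s ≈ 0.04123 rad/s

Final answer: n = 0.04123 rad/s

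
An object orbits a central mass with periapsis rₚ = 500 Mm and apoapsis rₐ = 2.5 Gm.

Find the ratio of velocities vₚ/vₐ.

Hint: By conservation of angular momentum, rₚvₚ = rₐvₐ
rₚ = 500 Mm = 5 × 10^8 m
rₐ = 2.5 Gm = 2.5 × 10^9 m
rₚvₚ = rₐvₐ  ⇒  vₚ/vₐ = rₐ/rₚ
vₚ/vₐ = (2.5 × 10^9) / (5 × 10^8) = 5

Final answer: vₚ/vₐ = 5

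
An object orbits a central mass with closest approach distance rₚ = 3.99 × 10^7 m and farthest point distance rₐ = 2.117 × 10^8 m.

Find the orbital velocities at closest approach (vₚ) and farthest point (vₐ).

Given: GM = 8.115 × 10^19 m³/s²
rₚ = 3.99 × 10^7 m
rₐ = 2.117 × 10^8 m
GM = 8.115 × 10^19 m³/s²
a = (rₚ + rₐ)/2 = 1.258 × 10^8 m
Vis-viva: v² = GM (2/r − 1/a)
vₚ² = 8.115 × 10^19 × (5.01253 × 10^-8 − 7.94913 × 10^-9) = 3.4226 × 10^12 m²/s²
vₚ = 1.85003 × 10^6 m/s ≈ 1850 km/s
vₐ² = 8.115 × 10^19 × (9.44733 × 10^-9 − 7.94913 × 10^-9) = 1.21579 × 10^11 m²/s²
vₐ = 348682 m/s ≈ 348.7 km/s

Final answer: vₚ = 1850 km/s, vₐ = 348.7 km/s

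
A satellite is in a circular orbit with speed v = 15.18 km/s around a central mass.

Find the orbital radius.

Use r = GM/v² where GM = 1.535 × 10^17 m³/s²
v = 15.18 km/s = 15180 m/s
GM = 1.535 × 10^17 m³/s²
v² = 2.30432 × 10^8 m²/s²
r = GM/v² = (1.535 × 10^17) / (2.30432 × 10^8) = 6.66139 × 10^8 m ≈ 666.1 Mm

Final answer: 666.1 Mm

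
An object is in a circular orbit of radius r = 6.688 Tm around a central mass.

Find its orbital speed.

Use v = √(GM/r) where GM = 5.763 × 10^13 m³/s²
r = 6.688 Tm = 6.688 × 10^12 m
GM = 5.763 × 10^13 m³/s²
GM/r = (5.763 × 10^13) / (6.688 × 10^12) = 8.61693 m²/s²
v = √(GM/r) = 2.93546 m/s ≈ 2.935 m/s

Final answer: 2.935 m/s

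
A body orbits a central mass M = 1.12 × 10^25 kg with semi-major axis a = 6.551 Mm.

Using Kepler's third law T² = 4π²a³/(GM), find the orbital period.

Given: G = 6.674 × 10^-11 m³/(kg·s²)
M = 1.12 × 10^25 kg
GM = G × M = 6.674 × 10^-11 × 1.12 × 10^25 = 7.47488 × 10^14 m³/s²
a = 6.551 Mm = 6.551 × 10^6 m
a³ = 2.8114 × 10^20 m³
T = 2π √(a³/GM) = 2π √((2.8114 × 10^20) / (7.47488 × 10^14)) = 2π × 613.281 s
T = 3853.36 s ≈ 1.07 hours

Final answer: 1.07 hours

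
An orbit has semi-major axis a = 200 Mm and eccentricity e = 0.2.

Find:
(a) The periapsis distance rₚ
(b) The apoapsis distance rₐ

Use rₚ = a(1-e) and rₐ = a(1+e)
a = 200 Mm = 2 × 10^8 m
e = 0.2:  1 − e = 0.8,  1 + e = 1.2
(a) rₚ = a(1 − e) = 2 × 10^8 m × 0.8 = 1.6 × 10^8 m ≈ 160 Mm
(b) rₐ = a(1 + e) = 2 × 10^8 m × 1.2 = 2.4 × 10^8 m ≈ 240 Mm

Final answer:
(a) rₚ = 160 Mm
(b) rₐ = 240 Mm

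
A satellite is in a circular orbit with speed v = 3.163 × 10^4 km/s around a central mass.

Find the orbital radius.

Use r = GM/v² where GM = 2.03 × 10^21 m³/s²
v = 3.163 × 10^4 km/s = 3.163 × 10^7 m/s
GM = 2.03 × 10^21 m³/s²
v² = 1.00046 × 10^15 m²/s²
r = GM/v² = (2.03 × 10^21) / (1.00046 × 10^15) = 2.02907 × 10^6 m ≈ 2.029 × 10^6 m

Final answer: 2.029 × 10^6 m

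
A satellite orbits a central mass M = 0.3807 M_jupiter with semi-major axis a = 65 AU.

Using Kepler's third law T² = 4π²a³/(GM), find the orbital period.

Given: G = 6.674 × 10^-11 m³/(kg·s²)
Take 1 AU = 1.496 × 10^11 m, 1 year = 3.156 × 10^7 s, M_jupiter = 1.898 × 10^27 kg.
M = 0.3807 M_jupiter = 7.22569 × 10^26 kg
GM = G × M = 6.674 × 10^-11 × 7.22569 × 10^26 = 4.82242 × 10^16 m³/s²
a = 65 AU = 9.724 × 10^12 m
a³ = 9.19464 × 10^38 m³
T = 2π √(a³/GM) = 2π √((9.19464 × 10^38) / (4.82242 × 10^16)) = 2π × 1.38081 × 10^11 s
T = 8.6759 × 10^11 s ≈ 2.749 × 10^4 years

Final answer: 2.749 × 10^4 years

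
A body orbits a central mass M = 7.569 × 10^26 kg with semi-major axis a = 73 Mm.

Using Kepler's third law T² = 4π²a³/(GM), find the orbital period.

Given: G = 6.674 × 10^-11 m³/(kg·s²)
M = 7.569 × 10^26 kg
GM = G × M = 6.674 × 10^-11 × 7.569 × 10^26 = 5.05155 × 10^16 m³/s²
a = 73 Mm = 7.3 × 10^7 m
a³ = 3.89017 × 10^23 m³
T = 2π √(a³/GM) = 2π √((3.89017 × 10^23) / (5.05155 × 10^16)) = 2π × 2775.06 s
T = 17436.2 s ≈ 4.843 hours

Final answer: 4.843 hours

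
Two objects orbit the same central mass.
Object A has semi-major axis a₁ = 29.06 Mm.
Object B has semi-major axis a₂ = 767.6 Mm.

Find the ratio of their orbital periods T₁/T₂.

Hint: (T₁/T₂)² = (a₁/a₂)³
a₁ = 29.06 Mm = 2.906 × 10^7 m
a₂ = 767.6 Mm = 7.676 × 10^8 m
a₁/a₂ = 0.0378583
T₁/T₂ = (a₁/a₂)^(3/2) = (0.0378583)^1.5 = 0.00736616

Final answer: T₁/T₂ = 0.007366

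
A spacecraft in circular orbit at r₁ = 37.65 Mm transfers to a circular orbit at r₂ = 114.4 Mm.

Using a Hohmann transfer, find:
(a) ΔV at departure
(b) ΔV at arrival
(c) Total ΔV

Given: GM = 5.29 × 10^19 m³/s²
r₁ = 37.65 Mm = 3.765 × 10^7 m
r₂ = 114.4 Mm = 1.144 × 10^8 m
GM = 5.29 × 10^19 m³/s²
Transfer ellipse: a_t = (r₁ + r₂)/2 = 7.6025 × 10^7 m
Circular speed at r₁: v₁ = √(GM/r₁) = 1.18535 × 10^6 m/s
Transfer speed at r₁ (periapsis): v₁ₜ = √(GM(2/r₁ − 1/a_t)) = 1.45405 × 10^6 m/s
(a) ΔV₁ = v₁ₜ − v₁ = 268706 m/s ≈ 268.7 km/s
Circular speed at r₂: v₂ = √(GM/r₂) = 680009 m/s
Transfer speed at r₂ (apoapsis): v₂ₜ = √(GM(2/r₂ − 1/a_t)) = 478541 m/s
(b) ΔV₂ = v₂ − v₂ₜ = 201468 m/s ≈ 201.5 km/s
(c) ΔV_total = ΔV₁ + ΔV₂ = 470174 m/s ≈ 470.2 km/s

Final answer:
(a) ΔV₁ = 268.7 km/s
(b) ΔV₂ = 201.5 km/s
(c) ΔV_total = 470.2 km/s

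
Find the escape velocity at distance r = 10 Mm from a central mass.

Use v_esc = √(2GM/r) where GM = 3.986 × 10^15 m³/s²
r = 10 Mm = 1 × 10^7 m
GM = 3.986 × 10^15 m³/s²
2GM/r = 2 × (3.986 × 10^15) / (1 × 10^7) = 7.972 × 10^8 m²/s²
v_esc = √(2GM/r) = 28234.7 m/s ≈ 28.23 km/s

Final answer: 28.23 km/s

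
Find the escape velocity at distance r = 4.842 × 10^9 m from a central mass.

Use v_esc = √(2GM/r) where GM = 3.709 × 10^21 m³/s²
r = 4.842 × 10^9 m
GM = 3.709 × 10^21 m³/s²
2GM/r = 2 × (3.709 × 10^21) / (4.842 × 10^9) = 1.53201 × 10^12 m²/s²
v_esc = √(2GM/r) = 1.23774 × 10^6 m/s ≈ 1238 km/s

Final answer: 1238 km/s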